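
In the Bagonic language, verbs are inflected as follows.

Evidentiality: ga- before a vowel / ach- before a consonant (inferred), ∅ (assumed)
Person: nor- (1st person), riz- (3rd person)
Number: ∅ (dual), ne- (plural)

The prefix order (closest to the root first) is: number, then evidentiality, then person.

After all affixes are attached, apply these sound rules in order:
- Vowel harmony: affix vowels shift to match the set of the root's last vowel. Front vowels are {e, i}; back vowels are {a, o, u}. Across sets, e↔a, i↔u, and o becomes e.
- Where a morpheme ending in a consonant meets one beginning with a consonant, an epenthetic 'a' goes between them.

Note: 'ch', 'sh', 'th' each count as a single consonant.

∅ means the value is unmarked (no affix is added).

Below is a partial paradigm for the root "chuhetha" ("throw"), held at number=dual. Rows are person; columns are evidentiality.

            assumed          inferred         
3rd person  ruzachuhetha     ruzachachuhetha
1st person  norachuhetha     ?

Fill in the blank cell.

number = dual: zero marking, form stays chuhetha.
Attach evidentiality inferred ach- (before consonant 'ch') → achchuhetha.
Attach person 1st person nor- → norachchuhetha.
Vowel harmony: no change.
Apply epenthesis: norachchuhetha → norachachuhetha.

norachachuhetha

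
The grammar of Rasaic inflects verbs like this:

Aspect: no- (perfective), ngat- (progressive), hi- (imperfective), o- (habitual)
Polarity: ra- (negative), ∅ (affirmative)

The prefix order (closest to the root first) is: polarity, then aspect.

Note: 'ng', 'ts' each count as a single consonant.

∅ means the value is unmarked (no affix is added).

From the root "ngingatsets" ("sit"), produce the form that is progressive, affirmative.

polarity = affirmative: zero marking, form stays ngingatsets.
Attach aspect progressive ngat- → ngatngingatsets.

ngatngingatsets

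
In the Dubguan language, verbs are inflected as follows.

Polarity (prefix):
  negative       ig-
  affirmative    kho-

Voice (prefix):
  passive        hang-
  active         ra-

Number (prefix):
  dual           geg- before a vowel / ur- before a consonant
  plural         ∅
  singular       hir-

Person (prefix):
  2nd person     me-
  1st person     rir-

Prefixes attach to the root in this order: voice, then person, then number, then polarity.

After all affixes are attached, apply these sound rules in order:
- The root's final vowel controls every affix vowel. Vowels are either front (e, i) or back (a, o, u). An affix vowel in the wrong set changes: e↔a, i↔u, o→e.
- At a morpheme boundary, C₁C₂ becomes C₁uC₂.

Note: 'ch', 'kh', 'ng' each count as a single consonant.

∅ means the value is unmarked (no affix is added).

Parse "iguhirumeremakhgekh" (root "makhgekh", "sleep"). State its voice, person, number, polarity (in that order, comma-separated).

Segment: ig-hir-me-ra-makhgekh.
voice: ra- → active.
person: me- → 2nd person.
number: hir- → singular.
polarity: ig- → negative.

active, 2nd person, singular, negative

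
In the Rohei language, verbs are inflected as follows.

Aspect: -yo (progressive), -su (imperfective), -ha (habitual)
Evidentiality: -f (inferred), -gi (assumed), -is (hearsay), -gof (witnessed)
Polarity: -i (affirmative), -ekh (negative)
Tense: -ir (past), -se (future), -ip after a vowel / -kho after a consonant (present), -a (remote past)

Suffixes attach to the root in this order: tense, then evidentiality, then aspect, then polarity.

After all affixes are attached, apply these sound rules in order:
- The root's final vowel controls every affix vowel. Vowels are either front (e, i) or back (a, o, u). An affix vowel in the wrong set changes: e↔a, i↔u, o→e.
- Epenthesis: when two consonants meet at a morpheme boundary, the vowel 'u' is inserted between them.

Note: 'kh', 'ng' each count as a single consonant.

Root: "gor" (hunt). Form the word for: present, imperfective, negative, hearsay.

Attach tense present -kho (after consonant 'r') → gorkho.
Attach evidentiality hearsay -is → gorkhois.
Attach aspect imperfective -su → gorkhoissu.
Attach polarity negative -ekh → gorkhoissuekh.
Apply vowel harmony: gorkhoissuekh → gorkhoussuakh.
Apply epenthesis: gorkhoussuakh → gorukhoususuakh.

gorukhoususuakh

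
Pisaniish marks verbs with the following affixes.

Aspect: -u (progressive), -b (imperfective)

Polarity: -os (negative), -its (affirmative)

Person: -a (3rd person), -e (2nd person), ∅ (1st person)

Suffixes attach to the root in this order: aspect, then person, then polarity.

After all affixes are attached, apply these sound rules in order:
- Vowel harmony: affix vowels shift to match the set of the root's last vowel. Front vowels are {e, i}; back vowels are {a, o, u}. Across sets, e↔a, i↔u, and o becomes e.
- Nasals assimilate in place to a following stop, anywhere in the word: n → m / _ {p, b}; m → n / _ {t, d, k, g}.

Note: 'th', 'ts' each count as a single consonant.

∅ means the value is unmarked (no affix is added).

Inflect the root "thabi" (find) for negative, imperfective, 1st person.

thabibes

Attach aspect imperfective -b → thabib.
person = 1st person: zero marking, form stays thabib.
Attach polarity negative -os → thabibos.
Apply vowel harmony: thabibos → thabibes.
Nasal assimilation: no change.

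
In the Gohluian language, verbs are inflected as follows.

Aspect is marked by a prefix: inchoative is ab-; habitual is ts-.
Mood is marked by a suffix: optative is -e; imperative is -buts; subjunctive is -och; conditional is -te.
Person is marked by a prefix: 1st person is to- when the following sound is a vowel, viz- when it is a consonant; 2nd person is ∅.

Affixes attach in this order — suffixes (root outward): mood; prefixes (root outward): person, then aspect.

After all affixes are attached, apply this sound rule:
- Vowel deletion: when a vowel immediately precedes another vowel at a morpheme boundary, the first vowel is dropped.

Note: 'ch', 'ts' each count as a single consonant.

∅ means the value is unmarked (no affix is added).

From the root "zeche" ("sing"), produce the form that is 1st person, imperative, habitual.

Attach person 1st person viz- (before consonant 'z') → vizzeche.
Attach mood imperative -buts → vizzechebuts.
Attach aspect habitual ts- → tsvizzechebuts.
Vowel deletion: no change.

tsvizzechebuts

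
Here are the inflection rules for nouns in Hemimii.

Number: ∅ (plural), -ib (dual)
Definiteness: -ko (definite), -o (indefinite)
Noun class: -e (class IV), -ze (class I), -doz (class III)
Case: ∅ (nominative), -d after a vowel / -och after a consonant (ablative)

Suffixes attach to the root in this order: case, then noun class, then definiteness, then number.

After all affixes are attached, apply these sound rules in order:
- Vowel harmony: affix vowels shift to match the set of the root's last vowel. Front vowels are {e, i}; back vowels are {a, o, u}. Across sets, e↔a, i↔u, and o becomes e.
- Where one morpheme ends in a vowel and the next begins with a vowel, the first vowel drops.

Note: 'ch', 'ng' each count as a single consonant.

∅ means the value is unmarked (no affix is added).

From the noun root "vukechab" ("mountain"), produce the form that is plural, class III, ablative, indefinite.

vukechabochdozo

Attach case ablative -och (after consonant 'b') → vukechaboch.
Attach noun class class III -doz → vukechabochdoz.
Attach definiteness indefinite -o → vukechabochdozo.
number = plural: zero marking, form stays vukechabochdozo.
Vowel harmony: no change.
Vowel deletion: no change.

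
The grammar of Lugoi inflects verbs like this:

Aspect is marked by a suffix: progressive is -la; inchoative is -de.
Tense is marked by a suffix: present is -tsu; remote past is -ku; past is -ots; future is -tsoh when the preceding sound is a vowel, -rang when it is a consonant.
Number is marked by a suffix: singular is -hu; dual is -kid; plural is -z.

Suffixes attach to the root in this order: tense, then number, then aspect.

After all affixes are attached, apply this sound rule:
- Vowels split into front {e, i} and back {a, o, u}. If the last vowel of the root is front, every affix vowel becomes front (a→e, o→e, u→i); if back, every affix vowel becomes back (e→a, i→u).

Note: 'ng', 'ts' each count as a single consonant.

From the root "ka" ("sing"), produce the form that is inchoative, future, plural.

Attach tense future -tsoh (after vowel 'a') → katsoh.
Attach number plural -z → katsohz.
Attach aspect inchoative -de → katsohzde.
Apply vowel harmony: katsohzde → katsohzda.

katsohzda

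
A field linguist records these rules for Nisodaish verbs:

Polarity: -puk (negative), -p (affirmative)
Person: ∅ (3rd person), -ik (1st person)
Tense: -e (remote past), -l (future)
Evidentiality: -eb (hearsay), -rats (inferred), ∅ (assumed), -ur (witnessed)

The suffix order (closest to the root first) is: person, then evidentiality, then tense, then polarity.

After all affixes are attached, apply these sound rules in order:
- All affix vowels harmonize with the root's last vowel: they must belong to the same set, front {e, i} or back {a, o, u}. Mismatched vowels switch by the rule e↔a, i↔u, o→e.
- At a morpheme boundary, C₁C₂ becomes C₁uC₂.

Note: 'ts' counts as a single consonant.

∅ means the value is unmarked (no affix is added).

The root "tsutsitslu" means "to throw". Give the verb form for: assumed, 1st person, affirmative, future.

Attach person 1st person -ik → tsutsitsluik.
evidentiality = assumed: zero marking, form stays tsutsitsluik.
Attach tense future -l → tsutsitsluikl.
Attach polarity affirmative -p → tsutsitsluiklp.
Apply vowel harmony: tsutsitsluiklp → tsutsitsluuklp.
Apply epenthesis: tsutsitsluuklp → tsutsitsluukulup.

tsutsitsluukulup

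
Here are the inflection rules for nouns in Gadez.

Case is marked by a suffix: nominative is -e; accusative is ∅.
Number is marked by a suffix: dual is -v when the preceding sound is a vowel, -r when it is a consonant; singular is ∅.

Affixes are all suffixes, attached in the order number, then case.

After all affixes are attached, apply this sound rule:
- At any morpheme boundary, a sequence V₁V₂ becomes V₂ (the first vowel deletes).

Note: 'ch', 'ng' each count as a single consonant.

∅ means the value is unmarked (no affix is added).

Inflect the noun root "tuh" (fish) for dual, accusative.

Attach number dual -r (after consonant 'h') → tuhr.
case = accusative: zero marking, form stays tuhr.
Vowel deletion: no change.

tuhr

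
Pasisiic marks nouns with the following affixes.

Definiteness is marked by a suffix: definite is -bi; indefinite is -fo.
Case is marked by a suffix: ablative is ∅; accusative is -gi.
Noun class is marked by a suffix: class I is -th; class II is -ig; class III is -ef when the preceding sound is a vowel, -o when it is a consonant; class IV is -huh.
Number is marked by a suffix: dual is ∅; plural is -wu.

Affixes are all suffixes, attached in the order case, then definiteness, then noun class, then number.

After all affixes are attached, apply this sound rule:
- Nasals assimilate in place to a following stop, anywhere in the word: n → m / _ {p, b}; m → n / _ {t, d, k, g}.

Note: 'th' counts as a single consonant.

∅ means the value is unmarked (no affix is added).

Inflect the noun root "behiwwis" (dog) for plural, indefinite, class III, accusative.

Attach case accusative -gi → behiwwisgi.
Attach definiteness indefinite -fo → behiwwisgifo.
Attach noun class class III -ef (after vowel 'o') → behiwwisgifoef.
Attach number plural -wu → behiwwisgifoefwu.
Nasal assimilation: no change.

behiwwisgifoefwu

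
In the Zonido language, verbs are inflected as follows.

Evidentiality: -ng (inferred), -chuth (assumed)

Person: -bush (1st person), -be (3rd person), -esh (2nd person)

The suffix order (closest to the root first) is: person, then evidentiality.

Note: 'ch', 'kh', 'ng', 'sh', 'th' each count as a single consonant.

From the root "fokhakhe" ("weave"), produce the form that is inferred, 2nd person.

fokhakheeshng

Attach person 2nd person -esh → fokhakheesh.
Attach evidentiality inferred -ng → fokhakheeshng.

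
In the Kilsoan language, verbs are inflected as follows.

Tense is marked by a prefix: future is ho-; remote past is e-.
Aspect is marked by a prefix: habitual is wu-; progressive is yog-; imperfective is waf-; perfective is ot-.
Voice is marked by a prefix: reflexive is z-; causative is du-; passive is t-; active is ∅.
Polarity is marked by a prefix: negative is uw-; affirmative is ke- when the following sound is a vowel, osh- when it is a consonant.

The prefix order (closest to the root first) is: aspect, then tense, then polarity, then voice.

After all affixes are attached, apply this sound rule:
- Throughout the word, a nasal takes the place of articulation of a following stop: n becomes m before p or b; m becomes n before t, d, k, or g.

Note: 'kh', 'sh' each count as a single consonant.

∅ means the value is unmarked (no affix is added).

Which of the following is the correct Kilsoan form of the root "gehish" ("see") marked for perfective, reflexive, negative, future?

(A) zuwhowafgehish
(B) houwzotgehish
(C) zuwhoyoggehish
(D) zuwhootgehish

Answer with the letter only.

D

Attach aspect perfective ot- → otgehish.
Attach tense future ho- → hootgehish.
Attach polarity negative uw- → uwhootgehish.
Attach voice reflexive z- → zuwhootgehish.
Nasal assimilation: no change.
So the correct form is zuwhootgehish, option (D).
(B) houwzotgehish is wrong: it has the affixes in the wrong order.
(C) zuwhoyoggehish is wrong: it uses progressive instead of perfective for aspect.
(A) zuwhowafgehish is wrong: it uses imperfective instead of perfective for aspect.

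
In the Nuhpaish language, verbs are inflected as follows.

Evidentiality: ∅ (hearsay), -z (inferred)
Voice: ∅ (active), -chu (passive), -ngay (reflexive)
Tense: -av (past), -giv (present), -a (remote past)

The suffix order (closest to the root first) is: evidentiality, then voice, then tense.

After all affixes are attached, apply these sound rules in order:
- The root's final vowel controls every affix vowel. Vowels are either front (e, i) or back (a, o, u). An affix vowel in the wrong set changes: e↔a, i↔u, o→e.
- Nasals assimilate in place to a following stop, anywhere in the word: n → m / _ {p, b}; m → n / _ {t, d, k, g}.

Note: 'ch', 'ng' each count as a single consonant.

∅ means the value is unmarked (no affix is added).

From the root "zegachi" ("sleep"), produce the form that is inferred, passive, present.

zegachizchigiv

Attach evidentiality inferred -z → zegachiz.
Attach voice passive -chu → zegachizchu.
Attach tense present -giv → zegachizchugiv.
Apply vowel harmony: zegachizchugiv → zegachizchigiv.
Nasal assimilation: no change.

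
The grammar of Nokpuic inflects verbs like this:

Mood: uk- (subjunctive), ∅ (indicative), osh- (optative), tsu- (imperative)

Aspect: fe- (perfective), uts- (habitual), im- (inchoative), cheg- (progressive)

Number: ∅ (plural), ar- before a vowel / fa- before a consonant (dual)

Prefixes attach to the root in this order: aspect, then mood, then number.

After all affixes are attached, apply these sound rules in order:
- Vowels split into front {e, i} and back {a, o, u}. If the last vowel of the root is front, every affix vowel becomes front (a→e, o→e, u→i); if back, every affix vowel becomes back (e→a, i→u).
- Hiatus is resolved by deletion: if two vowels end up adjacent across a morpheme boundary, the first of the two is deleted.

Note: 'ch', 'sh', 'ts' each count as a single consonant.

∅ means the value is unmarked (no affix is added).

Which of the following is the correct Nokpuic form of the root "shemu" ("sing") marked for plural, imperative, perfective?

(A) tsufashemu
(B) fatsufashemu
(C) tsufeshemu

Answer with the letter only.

Attach aspect perfective fe- → feshemu.
Attach mood imperative tsu- → tsufeshemu.
number = plural: zero marking, form stays tsufeshemu.
Apply vowel harmony: tsufeshemu → tsufashemu.
Vowel deletion: no change.
So the correct form is tsufashemu, option (A).
(B) fatsufashemu is wrong: it uses dual instead of plural for number.
(C) tsufeshemu is wrong: it fails to apply the sound rule(s).

A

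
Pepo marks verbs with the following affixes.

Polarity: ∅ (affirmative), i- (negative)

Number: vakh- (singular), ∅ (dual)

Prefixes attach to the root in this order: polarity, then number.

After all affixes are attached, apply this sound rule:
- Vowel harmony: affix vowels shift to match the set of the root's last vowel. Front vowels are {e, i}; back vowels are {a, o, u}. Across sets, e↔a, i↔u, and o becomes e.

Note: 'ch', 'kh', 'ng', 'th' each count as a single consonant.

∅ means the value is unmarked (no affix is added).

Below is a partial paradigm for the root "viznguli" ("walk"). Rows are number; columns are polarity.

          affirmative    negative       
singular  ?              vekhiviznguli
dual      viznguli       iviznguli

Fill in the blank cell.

polarity = affirmative: zero marking, form stays viznguli.
Attach number singular vakh- → vakhviznguli.
Apply vowel harmony: vakhviznguli → vekhviznguli.

vekhviznguli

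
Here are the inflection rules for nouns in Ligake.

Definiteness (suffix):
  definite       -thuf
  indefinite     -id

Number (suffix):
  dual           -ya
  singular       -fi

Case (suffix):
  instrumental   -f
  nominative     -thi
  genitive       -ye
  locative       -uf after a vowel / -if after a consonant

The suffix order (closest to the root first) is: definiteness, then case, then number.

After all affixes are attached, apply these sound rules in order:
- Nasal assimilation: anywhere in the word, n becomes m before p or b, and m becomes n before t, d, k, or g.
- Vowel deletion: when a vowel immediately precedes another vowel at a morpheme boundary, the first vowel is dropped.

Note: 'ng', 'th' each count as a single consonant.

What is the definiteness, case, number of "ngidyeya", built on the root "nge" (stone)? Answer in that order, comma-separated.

Segment: nge-id-ye-ya.
definiteness: -id → indefinite.
case: -ye → genitive.
number: -ya → dual.

indefinite, genitive, dual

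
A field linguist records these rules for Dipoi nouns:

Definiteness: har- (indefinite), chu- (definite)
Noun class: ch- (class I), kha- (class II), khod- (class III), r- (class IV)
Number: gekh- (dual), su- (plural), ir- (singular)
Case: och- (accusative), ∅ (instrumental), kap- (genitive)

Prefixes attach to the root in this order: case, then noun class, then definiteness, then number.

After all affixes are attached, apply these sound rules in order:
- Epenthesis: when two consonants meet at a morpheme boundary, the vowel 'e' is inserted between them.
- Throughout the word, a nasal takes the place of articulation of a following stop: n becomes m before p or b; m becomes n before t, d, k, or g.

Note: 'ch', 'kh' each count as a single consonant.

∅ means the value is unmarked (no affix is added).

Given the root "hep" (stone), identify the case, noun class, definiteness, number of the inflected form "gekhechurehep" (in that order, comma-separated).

instrumental, class IV, definite, dual

Segment: gekh-chu-r-hep.
case: ∅ → instrumental.
noun class: r- → class IV.
definiteness: chu- → definite.
number: gekh- → dual.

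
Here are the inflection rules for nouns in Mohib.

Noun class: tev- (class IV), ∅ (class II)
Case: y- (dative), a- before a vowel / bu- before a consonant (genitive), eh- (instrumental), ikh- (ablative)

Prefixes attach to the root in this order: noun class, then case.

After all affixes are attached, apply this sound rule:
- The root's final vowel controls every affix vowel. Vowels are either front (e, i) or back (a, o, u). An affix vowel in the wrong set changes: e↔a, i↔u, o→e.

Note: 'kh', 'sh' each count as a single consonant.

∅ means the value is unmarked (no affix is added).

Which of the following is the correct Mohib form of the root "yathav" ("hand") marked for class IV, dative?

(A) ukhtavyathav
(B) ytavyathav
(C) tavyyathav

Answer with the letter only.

B

Attach noun class class IV tev- → tevyathav.
Attach case dative y- → ytevyathav.
Apply vowel harmony: ytevyathav → ytavyathav.
So the correct form is ytavyathav, option (B).
(C) tavyyathav is wrong: it has the affixes in the wrong order.
(A) ukhtavyathav is wrong: it uses ablative instead of dative for case.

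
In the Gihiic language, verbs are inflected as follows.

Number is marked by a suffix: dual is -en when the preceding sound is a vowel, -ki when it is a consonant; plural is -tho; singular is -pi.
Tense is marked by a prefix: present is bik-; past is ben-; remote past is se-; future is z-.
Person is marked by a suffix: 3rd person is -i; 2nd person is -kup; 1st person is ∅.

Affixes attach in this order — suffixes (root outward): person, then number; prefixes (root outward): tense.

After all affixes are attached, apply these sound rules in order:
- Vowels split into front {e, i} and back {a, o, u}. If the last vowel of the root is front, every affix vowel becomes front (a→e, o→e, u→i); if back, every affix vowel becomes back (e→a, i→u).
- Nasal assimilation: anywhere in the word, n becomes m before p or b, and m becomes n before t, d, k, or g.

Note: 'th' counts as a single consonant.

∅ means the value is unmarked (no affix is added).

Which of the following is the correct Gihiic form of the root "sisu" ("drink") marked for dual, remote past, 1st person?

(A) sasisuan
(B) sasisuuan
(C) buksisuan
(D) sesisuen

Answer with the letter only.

A

person = 1st person: zero marking, form stays sisu.
Attach tense remote past se- → sesisu.
Attach number dual -en (after vowel 'u') → sesisuen.
Apply vowel harmony: sesisuen → sasisuan.
Nasal assimilation: no change.
So the correct form is sasisuan, option (A).
(B) sasisuuan is wrong: it uses 3rd person instead of 1st person for person.
(D) sesisuen is wrong: it fails to apply the sound rule(s).
(C) buksisuan is wrong: it uses present instead of remote past for tense.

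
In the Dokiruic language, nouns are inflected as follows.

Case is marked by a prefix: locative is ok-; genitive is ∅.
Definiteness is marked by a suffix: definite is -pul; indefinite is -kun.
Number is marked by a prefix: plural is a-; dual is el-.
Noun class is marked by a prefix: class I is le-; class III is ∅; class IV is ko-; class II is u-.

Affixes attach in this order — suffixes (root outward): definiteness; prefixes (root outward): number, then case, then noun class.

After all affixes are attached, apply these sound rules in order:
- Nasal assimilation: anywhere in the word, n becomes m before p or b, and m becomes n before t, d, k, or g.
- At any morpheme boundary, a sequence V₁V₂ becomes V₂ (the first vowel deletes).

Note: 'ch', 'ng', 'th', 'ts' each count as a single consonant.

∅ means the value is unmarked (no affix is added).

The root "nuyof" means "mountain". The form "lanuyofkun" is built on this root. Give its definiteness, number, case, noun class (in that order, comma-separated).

indefinite, plural, genitive, class I

Segment: le-a-nuyof-kun.
definiteness: -kun → indefinite.
number: a- → plural.
case: ∅ → genitive.
noun class: le- → class I.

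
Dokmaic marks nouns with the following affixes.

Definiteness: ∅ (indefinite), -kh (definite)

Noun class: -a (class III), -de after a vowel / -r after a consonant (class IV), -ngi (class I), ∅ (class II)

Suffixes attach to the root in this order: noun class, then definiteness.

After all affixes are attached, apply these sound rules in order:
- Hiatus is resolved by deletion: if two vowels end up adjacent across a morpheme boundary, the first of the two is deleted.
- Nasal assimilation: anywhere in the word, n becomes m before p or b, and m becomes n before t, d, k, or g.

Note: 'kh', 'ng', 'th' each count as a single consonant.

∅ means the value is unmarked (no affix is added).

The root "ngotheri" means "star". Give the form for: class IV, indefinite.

Attach noun class class IV -de (after vowel 'i') → ngotheride.
definiteness = indefinite: zero marking, form stays ngotheride.
Vowel deletion: no change.
Nasal assimilation: no change.

ngotheride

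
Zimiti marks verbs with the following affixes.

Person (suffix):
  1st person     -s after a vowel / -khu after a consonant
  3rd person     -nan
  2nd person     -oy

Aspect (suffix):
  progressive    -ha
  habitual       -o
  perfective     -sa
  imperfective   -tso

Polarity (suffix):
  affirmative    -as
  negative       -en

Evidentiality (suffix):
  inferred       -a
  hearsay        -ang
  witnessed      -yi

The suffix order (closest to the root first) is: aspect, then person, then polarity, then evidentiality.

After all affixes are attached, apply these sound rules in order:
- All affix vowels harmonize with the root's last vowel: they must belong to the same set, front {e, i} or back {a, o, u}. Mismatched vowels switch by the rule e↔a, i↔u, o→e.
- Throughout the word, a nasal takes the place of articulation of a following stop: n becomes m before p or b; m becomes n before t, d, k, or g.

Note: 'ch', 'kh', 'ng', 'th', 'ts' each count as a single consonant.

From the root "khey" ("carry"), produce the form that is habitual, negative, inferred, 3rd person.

kheyenenene

Attach aspect habitual -o → kheyo.
Attach person 3rd person -nan → kheyonan.
Attach polarity negative -en → kheyonanen.
Attach evidentiality inferred -a → kheyonanena.
Apply vowel harmony: kheyonanena → kheyenenene.
Nasal assimilation: no change.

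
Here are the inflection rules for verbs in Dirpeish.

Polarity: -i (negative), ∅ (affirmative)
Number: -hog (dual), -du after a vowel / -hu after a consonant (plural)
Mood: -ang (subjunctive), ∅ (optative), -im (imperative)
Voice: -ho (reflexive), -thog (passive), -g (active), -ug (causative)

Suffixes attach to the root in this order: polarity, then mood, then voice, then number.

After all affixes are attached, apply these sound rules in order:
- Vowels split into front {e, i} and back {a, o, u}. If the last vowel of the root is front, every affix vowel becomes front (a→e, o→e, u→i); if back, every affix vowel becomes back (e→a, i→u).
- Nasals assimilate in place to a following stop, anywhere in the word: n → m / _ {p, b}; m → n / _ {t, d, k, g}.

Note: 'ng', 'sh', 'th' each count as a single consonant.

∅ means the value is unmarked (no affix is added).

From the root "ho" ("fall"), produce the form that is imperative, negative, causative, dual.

houumughog

Attach polarity negative -i → hoi.
Attach mood imperative -im → hoiim.
Attach voice causative -ug → hoiimug.
Attach number dual -hog → hoiimughog.
Apply vowel harmony: hoiimughog → houumughog.
Nasal assimilation: no change.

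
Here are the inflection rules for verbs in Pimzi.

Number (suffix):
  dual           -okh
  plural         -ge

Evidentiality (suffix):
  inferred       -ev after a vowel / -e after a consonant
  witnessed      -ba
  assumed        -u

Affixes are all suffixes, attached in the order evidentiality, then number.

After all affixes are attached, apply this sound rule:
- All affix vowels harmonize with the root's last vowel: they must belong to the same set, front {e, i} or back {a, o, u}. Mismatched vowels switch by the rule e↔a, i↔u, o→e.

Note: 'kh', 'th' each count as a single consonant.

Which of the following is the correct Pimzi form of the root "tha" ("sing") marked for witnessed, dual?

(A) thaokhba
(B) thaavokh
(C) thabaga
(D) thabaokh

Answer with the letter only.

D

Attach evidentiality witnessed -ba → thaba.
Attach number dual -okh → thabaokh.
Vowel harmony: no change.
So the correct form is thabaokh, option (D).
(B) thaavokh is wrong: it uses inferred instead of witnessed for evidentiality.
(C) thabaga is wrong: it uses plural instead of dual for number.
(A) thaokhba is wrong: it has the affixes in the wrong order.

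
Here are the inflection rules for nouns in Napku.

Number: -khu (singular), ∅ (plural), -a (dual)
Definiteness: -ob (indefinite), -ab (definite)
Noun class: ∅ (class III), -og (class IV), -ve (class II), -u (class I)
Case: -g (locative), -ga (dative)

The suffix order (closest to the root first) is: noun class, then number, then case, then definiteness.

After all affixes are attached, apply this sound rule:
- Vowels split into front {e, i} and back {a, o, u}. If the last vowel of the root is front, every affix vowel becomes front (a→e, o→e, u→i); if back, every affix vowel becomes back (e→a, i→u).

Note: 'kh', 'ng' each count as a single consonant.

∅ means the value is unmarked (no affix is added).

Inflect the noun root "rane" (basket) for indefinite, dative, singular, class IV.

Attach noun class class IV -og → raneog.
Attach number singular -khu → raneogkhu.
Attach case dative -ga → raneogkhuga.
Attach definiteness indefinite -ob → raneogkhugaob.
Apply vowel harmony: raneogkhugaob → raneegkhigeeb.

raneegkhigeeb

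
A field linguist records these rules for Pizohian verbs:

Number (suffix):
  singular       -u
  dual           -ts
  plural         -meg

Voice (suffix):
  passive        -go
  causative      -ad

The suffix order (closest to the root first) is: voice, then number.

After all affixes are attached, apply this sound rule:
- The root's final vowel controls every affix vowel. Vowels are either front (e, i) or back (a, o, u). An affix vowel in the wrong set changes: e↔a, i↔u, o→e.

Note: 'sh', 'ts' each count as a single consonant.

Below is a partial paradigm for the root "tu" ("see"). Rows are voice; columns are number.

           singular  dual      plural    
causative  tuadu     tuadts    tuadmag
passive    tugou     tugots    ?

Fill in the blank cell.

tugomag

Attach voice passive -go → tugo.
Attach number plural -meg → tugomeg.
Apply vowel harmony: tugomeg → tugomag.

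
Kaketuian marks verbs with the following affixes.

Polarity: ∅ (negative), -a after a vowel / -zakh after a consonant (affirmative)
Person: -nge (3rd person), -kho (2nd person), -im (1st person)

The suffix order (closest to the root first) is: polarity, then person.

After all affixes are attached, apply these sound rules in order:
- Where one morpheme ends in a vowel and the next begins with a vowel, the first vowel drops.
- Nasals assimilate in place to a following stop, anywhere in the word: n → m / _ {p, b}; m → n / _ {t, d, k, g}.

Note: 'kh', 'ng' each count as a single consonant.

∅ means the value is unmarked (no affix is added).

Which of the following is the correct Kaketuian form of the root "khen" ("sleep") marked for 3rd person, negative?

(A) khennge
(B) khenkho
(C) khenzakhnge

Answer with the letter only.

polarity = negative: zero marking, form stays khen.
Attach person 3rd person -nge → khennge.
Vowel deletion: no change.
Nasal assimilation: no change.
So the correct form is khennge, option (A).
(B) khenkho is wrong: it uses 2nd person instead of 3rd person for person.
(C) khenzakhnge is wrong: it uses affirmative instead of negative for polarity.

A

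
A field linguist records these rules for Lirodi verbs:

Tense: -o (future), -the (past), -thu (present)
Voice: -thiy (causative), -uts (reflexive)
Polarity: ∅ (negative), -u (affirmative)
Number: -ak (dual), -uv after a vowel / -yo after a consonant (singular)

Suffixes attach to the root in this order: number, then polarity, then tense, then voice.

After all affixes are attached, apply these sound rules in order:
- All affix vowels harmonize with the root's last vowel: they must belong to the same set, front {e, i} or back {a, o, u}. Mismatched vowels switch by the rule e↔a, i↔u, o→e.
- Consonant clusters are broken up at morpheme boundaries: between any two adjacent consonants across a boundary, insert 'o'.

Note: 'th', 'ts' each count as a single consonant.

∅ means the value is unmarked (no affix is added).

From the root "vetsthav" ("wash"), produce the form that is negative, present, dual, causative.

vetsthavakothuthuy

Attach number dual -ak → vetsthavak.
polarity = negative: zero marking, form stays vetsthavak.
Attach tense present -thu → vetsthavakthu.
Attach voice causative -thiy → vetsthavakthuthiy.
Apply vowel harmony: vetsthavakthuthiy → vetsthavakthuthuy.
Apply epenthesis: vetsthavakthuthuy → vetsthavakothuthuy.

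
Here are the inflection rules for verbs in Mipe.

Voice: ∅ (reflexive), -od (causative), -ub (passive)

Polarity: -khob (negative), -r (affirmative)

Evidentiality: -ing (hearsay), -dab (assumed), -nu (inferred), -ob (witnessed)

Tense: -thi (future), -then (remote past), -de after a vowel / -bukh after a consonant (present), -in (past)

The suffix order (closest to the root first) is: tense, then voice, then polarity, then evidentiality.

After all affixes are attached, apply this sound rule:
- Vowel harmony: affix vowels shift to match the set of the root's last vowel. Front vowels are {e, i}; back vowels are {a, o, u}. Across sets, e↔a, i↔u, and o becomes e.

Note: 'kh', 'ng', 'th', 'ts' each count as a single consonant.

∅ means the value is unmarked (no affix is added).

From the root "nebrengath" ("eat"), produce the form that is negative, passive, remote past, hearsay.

Attach tense remote past -then → nebrengaththen.
Attach voice passive -ub → nebrengaththenub.
Attach polarity negative -khob → nebrengaththenubkhob.
Attach evidentiality hearsay -ing → nebrengaththenubkhobing.
Apply vowel harmony: nebrengaththenubkhobing → nebrengaththanubkhobung.

nebrengaththanubkhobung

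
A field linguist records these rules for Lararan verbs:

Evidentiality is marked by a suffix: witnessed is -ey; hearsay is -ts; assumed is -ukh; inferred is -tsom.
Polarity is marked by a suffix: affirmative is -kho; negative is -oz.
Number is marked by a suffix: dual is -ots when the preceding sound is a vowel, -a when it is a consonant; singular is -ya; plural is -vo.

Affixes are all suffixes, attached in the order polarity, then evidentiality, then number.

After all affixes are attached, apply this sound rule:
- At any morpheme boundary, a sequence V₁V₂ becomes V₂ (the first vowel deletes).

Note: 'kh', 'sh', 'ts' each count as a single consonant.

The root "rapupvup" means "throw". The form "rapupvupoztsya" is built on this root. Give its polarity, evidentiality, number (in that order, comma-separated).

negative, hearsay, singular

Segment: rapupvup-oz-ts-ya.
polarity: -oz → negative.
evidentiality: -ts → hearsay.
number: -ya → singular.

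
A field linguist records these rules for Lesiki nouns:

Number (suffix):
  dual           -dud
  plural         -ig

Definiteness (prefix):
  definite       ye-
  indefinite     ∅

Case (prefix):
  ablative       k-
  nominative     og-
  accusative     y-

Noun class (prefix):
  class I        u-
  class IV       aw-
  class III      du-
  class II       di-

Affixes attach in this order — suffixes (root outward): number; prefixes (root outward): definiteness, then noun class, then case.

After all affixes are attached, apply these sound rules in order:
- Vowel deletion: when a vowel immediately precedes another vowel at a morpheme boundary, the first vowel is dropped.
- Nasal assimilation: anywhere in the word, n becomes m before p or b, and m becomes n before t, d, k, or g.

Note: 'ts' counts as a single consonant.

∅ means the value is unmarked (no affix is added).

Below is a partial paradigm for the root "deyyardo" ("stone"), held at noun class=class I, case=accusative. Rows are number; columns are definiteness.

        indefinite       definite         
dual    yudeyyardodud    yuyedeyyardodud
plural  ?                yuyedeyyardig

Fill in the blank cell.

definiteness = indefinite: zero marking, form stays deyyardo.
Attach noun class class I u- → udeyyardo.
Attach number plural -ig → udeyyardoig.
Attach case accusative y- → yudeyyardoig.
Apply vowel deletion: yudeyyardoig → yudeyyardig.
Nasal assimilation: no change.

yudeyyardig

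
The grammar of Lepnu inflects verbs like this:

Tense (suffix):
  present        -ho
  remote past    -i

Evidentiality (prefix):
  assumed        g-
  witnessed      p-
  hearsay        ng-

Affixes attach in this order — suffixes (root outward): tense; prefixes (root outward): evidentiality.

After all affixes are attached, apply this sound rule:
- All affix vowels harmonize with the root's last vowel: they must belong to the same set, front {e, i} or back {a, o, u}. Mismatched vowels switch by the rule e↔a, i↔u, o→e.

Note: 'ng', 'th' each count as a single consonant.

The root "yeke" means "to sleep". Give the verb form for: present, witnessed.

Attach tense present -ho → yekeho.
Attach evidentiality witnessed p- → pyekeho.
Apply vowel harmony: pyekeho → pyekehe.

pyekehe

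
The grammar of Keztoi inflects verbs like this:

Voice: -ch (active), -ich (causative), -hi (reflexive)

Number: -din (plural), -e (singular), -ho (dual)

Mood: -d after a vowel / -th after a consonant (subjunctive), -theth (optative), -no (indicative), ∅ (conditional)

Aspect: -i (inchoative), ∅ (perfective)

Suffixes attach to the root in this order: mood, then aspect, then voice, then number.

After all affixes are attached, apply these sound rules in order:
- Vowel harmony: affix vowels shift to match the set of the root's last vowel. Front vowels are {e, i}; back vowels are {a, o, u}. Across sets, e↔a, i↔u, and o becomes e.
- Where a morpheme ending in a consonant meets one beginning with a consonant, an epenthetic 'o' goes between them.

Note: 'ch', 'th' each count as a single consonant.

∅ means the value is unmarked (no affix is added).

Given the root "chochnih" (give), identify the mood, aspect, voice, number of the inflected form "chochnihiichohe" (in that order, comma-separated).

conditional, inchoative, causative, dual

Segment: chochnih-i-ich-ho.
mood: ∅ → conditional.
aspect: -i → inchoative.
voice: -ich → causative.
number: -ho → dual.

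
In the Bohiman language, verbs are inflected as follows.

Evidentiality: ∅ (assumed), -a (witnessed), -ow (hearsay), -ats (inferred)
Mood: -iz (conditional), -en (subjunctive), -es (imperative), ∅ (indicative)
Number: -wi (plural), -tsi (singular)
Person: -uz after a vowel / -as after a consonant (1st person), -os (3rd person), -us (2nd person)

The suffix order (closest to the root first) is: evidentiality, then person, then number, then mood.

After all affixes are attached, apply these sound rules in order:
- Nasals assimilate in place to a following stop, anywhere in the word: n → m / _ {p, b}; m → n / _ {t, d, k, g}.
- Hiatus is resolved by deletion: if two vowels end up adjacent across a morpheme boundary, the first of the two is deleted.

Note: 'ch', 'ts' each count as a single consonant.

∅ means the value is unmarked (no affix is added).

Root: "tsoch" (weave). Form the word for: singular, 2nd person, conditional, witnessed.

tsochustsiz

Attach evidentiality witnessed -a → tsocha.
Attach person 2nd person -us → tsochaus.
Attach number singular -tsi → tsochaustsi.
Attach mood conditional -iz → tsochaustsiiz.
Nasal assimilation: no change.
Apply vowel deletion: tsochaustsiiz → tsochustsiz.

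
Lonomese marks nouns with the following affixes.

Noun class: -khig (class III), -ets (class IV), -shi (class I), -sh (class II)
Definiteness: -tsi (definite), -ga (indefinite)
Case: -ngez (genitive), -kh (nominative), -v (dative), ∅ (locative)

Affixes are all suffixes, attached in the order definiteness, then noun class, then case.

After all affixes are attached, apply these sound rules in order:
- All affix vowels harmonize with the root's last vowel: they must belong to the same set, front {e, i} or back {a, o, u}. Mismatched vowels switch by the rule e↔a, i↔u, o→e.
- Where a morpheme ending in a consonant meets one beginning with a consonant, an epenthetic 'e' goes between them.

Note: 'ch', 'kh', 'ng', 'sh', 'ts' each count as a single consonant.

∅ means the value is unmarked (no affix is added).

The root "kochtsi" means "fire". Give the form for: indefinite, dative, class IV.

Attach definiteness indefinite -ga → kochtsiga.
Attach noun class class IV -ets → kochtsigaets.
Attach case dative -v → kochtsigaetsv.
Apply vowel harmony: kochtsigaetsv → kochtsigeetsv.
Apply epenthesis: kochtsigeetsv → kochtsigeetsev.

kochtsigeetsev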